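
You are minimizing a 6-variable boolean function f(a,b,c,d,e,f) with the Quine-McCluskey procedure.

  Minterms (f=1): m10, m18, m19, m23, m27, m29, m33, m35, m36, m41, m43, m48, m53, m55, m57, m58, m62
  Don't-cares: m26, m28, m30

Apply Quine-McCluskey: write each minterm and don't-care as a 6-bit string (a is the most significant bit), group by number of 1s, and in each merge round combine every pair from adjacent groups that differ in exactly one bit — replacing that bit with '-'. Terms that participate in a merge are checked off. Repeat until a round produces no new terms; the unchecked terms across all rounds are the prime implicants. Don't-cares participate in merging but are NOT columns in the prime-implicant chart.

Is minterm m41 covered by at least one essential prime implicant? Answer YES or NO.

YES

[col 0] 001010*, 010010*, 010011*, 010111*, 011010*, 011011*, 011100*, 011101*, 011110*, 100001*, 100011*, 100100, 101001*, 101011*, 110000, 110101*, 110111*, 111001*, 111010*, 111110*
[col 1] -10111, -11010*, -11110*, 0-1010, 01-010*, 01-011*, 010-11, 01001-*, 011-10*, 01101-*, 0111-0, 01110-, 1-1001, 10-001*, 10-011*, 1000-1*, 1010-1*, 1101-1, 111-10*
[col 2] -11-10, 01-01-, 10-0-1
Prime implicants: -10111, -11-10, 0-1010, 01-01-, 010-11, 0111-0, 01110-, 1-1001, 10-0-1, 100100, 110000, 1101-1
PI chart (minterm → PIs covering it):
  10 | 0-1010  (sole → essential)
  18 | 01-01-  (sole → essential)
  19 | 01-01-,010-11
  23 | -10111,010-11
  27 | 01-01-  (sole → essential)
  29 | 01110-  (sole → essential)
  33 | 10-0-1  (sole → essential)
  35 | 10-0-1  (sole → essential)
  36 | 100100  (sole → essential)
  41 | 1-1001,10-0-1
  43 | 10-0-1  (sole → essential)
  48 | 110000  (sole → essential)
  53 | 1101-1  (sole → essential)
  55 | -10111,1101-1
  57 | 1-1001  (sole → essential)
  58 | -11-10  (sole → essential)
  62 | -11-10  (sole → essential)
Essential prime implicants: -11-10, 0-1010, 01-01-, 01110-, 1-1001, 10-0-1, 100100, 110000, 1101-1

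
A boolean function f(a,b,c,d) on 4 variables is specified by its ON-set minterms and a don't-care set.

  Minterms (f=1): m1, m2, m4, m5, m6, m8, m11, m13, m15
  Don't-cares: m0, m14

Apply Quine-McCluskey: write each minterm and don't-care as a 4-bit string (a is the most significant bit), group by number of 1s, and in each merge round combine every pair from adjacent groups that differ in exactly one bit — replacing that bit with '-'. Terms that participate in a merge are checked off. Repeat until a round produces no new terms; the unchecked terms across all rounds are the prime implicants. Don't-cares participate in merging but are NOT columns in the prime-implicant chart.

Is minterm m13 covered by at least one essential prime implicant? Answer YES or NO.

NO

size-2^0 implicants → 0000(✓)  0001(✓)  0010(✓)  0100(✓)  0101(✓)  0110(✓)  1000(✓)  1011(✓)  1101(✓)  1110(✓)  1111(✓)
size-2^1 implicants → -000  -101  -110  0-00(✓)  0-01(✓)  0-10(✓)  00-0(✓)  000-(✓)  01-0(✓)  010-(✓)  1-11  11-1  111-
size-2^2 implicants → 0--0  0-0-
Unchecked terms (primes): -000, -101, -110, 0--0, 0-0-, 1-11, 11-1, 111-
Minterm coverage:
  m1 ⊆ 0-0- [E]
  m2 ⊆ 0--0 [E]
  m4 ⊆ 0--0,0-0-
  m5 ⊆ -101,0-0-
  m6 ⊆ -110,0--0
  m8 ⊆ -000 [E]
  m11 ⊆ 1-11 [E]
  m13 ⊆ -101,11-1
  m15 ⊆ 1-11,11-1,111-
E = {-000, 0--0, 0-0-, 1-11}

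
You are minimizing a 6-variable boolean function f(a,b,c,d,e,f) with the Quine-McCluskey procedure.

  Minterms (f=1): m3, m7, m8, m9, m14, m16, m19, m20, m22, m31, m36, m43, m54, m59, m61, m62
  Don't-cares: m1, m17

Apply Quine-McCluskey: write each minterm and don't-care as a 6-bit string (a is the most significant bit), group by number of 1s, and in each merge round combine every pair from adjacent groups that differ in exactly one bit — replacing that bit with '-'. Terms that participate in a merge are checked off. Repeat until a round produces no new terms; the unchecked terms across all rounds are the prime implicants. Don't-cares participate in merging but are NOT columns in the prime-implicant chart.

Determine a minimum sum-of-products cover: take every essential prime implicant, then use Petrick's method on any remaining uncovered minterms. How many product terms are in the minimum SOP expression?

11

Round 0: 000001✓ 000011✓ 000111✓ 001000✓ 001001✓ 001110 010000✓ 010001✓ 010011✓ 010100✓ 010110✓ 011111 100100 101011✓ 110110✓ 111011✓ 111101 111110✓
Round 1: -10110 0-0001✓ 0-0011✓ 00-001 000-11 0000-1✓ 00100- 010-00 0100-1✓ 01000- 0101-0 1-1011 11-110
Round 2: 0-00-1
PIs = {-10110, 0-00-1, 00-001, 000-11, 00100-, 001110, 010-00, 01000-, 0101-0, 011111, 1-1011, 100100, 11-110, 111101}
Coverage chart:
  m3: 0-00-1,000-11
  m7: 000-11 ←essential
  m8: 00100- ←essential
  m9: 00-001,00100-
  m14: 001110 ←essential
  m16: 010-00,01000-
  m19: 0-00-1 ←essential
  m20: 010-00,0101-0
  m22: -10110,0101-0
  m31: 011111 ←essential
  m36: 100100 ←essential
  m43: 1-1011 ←essential
  m54: -10110,11-110
  m59: 1-1011 ←essential
  m61: 111101 ←essential
  m62: 11-110 ←essential
Essential: 0-00-1, 000-11, 00100-, 001110, 011111, 1-1011, 100100, 11-110, 111101
Petrick residual → -10110, 010-00
Min cover (11 terms): bc'def' + a'c'd'f + a'b'c'ef + a'b'cd'e' + a'b'cdef' + a'bc'e'f' + a'bcdef + acd'ef + ab'c'de'f' + abdef' + abcde'f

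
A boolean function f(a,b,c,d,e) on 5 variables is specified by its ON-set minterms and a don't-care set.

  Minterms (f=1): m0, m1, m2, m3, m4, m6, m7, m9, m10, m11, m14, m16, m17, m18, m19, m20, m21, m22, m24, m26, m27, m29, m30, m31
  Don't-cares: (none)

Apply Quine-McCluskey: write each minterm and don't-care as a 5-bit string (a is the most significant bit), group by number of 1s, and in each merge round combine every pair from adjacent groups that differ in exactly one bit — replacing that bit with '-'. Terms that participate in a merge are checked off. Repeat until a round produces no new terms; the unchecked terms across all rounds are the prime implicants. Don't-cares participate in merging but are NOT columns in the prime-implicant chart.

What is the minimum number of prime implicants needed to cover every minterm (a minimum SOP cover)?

8

[col 0] 00000*, 00001*, 00010*, 00011*, 00100*, 00110*, 00111*, 01001*, 01010*, 01011*, 01110*, 10000*, 10001*, 10010*, 10011*, 10100*, 10101*, 10110*, 11000*, 11010*, 11011*, 11101*, 11110*, 11111*
[col 1] -0000*, -0001*, -0010*, -0011*, -0100*, -0110*, -1010*, -1011*, -1110*, 0-001*, 0-010*, 0-011*, 0-110*, 00-00*, 00-10*, 00-11*, 000-0*, 000-1*, 0000-*, 0001-*, 001-0*, 0011-*, 01-10*, 010-1*, 0101-*, 1-000*, 1-010*, 1-011*, 1-101, 1-110*, 10-00*, 10-01*, 10-10*, 100-0*, 100-1*, 1000-*, 1001-*, 101-0*, 1010-*, 11-10*, 11-11*, 110-0*, 1101-*, 111-1, 1111-*
[col 2] --010*, --011*, --110*, -0-00*, -0-10*, -00-0*, -00-1*, -000-*, -001-*, -01-0*, -1-10*, -101-*, 0--10*, 0-0-1, 0-01-*, 00--0*, 00-1-, 000--*, 1--10*, 1-0-0, 1-01-*, 10--0*, 10-0-, 100--*, 11-1-
[col 3] ---10, --01-, -0--0, -00--
Prime implicants: ---10, --01-, -0--0, -00--, 0-0-1, 00-1-, 1-0-0, 1-101, 10-0-, 11-1-, 111-1
PI chart (minterm → PIs covering it):
  0 | -0--0,-00--
  1 | -00--,0-0-1
  2 | ---10,--01-,-0--0,-00--,00-1-
  3 | --01-,-00--,0-0-1,00-1-
  4 | -0--0  (sole → essential)
  6 | ---10,-0--0,00-1-
  7 | 00-1-  (sole → essential)
  9 | 0-0-1  (sole → essential)
  10 | ---10,--01-
  11 | --01-,0-0-1
  14 | ---10  (sole → essential)
  16 | -0--0,-00--,1-0-0,10-0-
  17 | -00--,10-0-
  18 | ---10,--01-,-0--0,-00--,1-0-0
  19 | --01-,-00--
  20 | -0--0,10-0-
  21 | 1-101,10-0-
  22 | ---10,-0--0
  24 | 1-0-0  (sole → essential)
  26 | ---10,--01-,1-0-0,11-1-
  27 | --01-,11-1-
  29 | 1-101,111-1
  30 | ---10,11-1-
  31 | 11-1-,111-1
Essential prime implicants: ---10, -0--0, 0-0-1, 00-1-, 1-0-0
Petrick residual → --01-, 10-0-, 111-1
Minimum SOP uses 8 PIs: de' + c'd + b'e' + a'c'e + a'b'd + ac'e' + ab'd' + abce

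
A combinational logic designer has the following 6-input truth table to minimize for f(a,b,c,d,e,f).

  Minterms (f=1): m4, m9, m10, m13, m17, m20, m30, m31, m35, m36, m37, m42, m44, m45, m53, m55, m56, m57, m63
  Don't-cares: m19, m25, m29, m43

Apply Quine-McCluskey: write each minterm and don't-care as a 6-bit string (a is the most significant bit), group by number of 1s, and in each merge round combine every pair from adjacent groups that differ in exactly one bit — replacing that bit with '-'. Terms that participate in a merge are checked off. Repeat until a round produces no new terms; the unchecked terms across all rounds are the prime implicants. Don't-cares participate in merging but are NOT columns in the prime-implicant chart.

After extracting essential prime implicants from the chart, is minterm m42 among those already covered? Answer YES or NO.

Round 0: 000100✓ 001001✓ 001010✓ 001101✓ 010001✓ 010011✓ 010100✓ 011001✓ 011101✓ 011110✓ 011111✓ 100011✓ 100100✓ 100101✓ 101010✓ 101011✓ 101100✓ 101101✓ 110101✓ 110111✓ 111000✓ 111001✓ 111111✓
Round 1: -00100 -01010 -01101 -11001 -11111 0-0100 0-1001✓ 0-1101✓ 001-01✓ 01-001 0100-1 011-01✓ 0111-1 01111- 1-0101 10-011 10-100✓ 10-101✓ 10010-✓ 10101- 10110-✓ 11-111 1101-1 11100-
Round 2: 0-1-01 10-10-
PIs = {-00100, -01010, -01101, -11001, -11111, 0-0100, 0-1-01, 01-001, 0100-1, 0111-1, 01111-, 1-0101, 10-011, 10-10-, 10101-, 11-111, 1101-1, 11100-}
Coverage chart:
  m4: -00100,0-0100
  m9: 0-1-01 ←essential
  m10: -01010 ←essential
  m13: -01101,0-1-01
  m17: 01-001,0100-1
  m20: 0-0100 ←essential
  m30: 01111- ←essential
  m31: -11111,0111-1,01111-
  m35: 10-011 ←essential
  m36: -00100,10-10-
  m37: 1-0101,10-10-
  m42: -01010,10101-
  m44: 10-10- ←essential
  m45: -01101,10-10-
  m53: 1-0101,1101-1
  m55: 11-111,1101-1
  m56: 11100- ←essential
  m57: -11001,11100-
  m63: -11111,11-111
Essential: -01010, 0-0100, 0-1-01, 01111-, 10-011, 10-10-, 11100-

YES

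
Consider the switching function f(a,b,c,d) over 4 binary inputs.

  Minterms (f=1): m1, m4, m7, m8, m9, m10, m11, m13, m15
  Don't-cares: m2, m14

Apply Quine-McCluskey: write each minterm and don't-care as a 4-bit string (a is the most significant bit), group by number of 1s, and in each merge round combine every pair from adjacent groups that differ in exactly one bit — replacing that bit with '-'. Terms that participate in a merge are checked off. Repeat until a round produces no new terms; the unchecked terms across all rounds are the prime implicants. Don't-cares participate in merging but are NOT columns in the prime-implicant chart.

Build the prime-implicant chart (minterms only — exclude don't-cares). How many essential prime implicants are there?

size-2^0 implicants → 0001(✓)  0010(✓)  0100  0111(✓)  1000(✓)  1001(✓)  1010(✓)  1011(✓)  1101(✓)  1110(✓)  1111(✓)
size-2^1 implicants → -001  -010  -111  1-01(✓)  1-10(✓)  1-11(✓)  10-0(✓)  10-1(✓)  100-(✓)  101-(✓)  11-1(✓)  111-(✓)
size-2^2 implicants → 1--1  1-1-  10--
Unchecked terms (primes): -001, -010, -111, 0100, 1--1, 1-1-, 10--
Minterm coverage:
  m1 ⊆ -001 [E]
  m4 ⊆ 0100 [E]
  m7 ⊆ -111 [E]
  m8 ⊆ 10-- [E]
  m9 ⊆ -001,1--1,10--
  m10 ⊆ -010,1-1-,10--
  m11 ⊆ 1--1,1-1-,10--
  m13 ⊆ 1--1 [E]
  m15 ⊆ -111,1--1,1-1-
E = {-001, -111, 0100, 1--1, 10--}

5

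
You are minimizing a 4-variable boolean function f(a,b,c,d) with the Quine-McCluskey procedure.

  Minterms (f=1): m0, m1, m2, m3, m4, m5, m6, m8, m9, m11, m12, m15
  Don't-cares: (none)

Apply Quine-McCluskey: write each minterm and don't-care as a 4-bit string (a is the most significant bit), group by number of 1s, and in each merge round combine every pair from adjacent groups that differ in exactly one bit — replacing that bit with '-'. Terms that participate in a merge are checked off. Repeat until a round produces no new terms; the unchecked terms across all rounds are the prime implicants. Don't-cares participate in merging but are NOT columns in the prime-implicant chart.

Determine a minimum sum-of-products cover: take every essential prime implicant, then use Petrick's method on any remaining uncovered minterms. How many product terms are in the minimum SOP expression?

Round 0: 0000✓ 0001✓ 0010✓ 0011✓ 0100✓ 0101✓ 0110✓ 1000✓ 1001✓ 1011✓ 1100✓ 1111✓
Round 1: -000✓ -001✓ -011✓ -100✓ 0-00✓ 0-01✓ 0-10✓ 00-0✓ 00-1✓ 000-✓ 001-✓ 01-0✓ 010-✓ 1-00✓ 1-11 10-1✓ 100-✓
Round 2: --00 -0-1 -00- 0--0 0-0- 00--
PIs = {--00, -0-1, -00-, 0--0, 0-0-, 00--, 1-11}
Coverage chart:
  m0: --00,-00-,0--0,0-0-,00--
  m1: -0-1,-00-,0-0-,00--
  m2: 0--0,00--
  m3: -0-1,00--
  m4: --00,0--0,0-0-
  m5: 0-0- ←essential
  m6: 0--0 ←essential
  m8: --00,-00-
  m9: -0-1,-00-
  m11: -0-1,1-11
  m12: --00 ←essential
  m15: 1-11 ←essential
Essential: --00, 0--0, 0-0-, 1-11
Petrick residual → -0-1
Min cover (5 terms): c'd' + b'd + a'd' + a'c' + acd

5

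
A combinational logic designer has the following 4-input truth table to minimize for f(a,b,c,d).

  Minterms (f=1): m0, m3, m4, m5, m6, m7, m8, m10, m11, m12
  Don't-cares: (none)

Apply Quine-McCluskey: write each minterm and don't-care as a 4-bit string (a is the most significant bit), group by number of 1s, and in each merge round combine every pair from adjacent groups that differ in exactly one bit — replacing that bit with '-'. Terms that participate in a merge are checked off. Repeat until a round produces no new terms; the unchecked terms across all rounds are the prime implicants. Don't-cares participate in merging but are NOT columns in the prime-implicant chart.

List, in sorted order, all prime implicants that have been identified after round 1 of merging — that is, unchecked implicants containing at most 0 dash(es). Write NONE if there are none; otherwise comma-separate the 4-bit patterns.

Round 0: 0000✓ 0011✓ 0100✓ 0101✓ 0110✓ 0111✓ 1000✓ 1010✓ 1011✓ 1100✓
Round 1: -000✓ -011 -100✓ 0-00✓ 0-11 01-0✓ 01-1✓ 010-✓ 011-✓ 1-00✓ 10-0 101-
Round 2: --00 01--
PIs = {--00, -011, 0-11, 01--, 10-0, 101-}

NONE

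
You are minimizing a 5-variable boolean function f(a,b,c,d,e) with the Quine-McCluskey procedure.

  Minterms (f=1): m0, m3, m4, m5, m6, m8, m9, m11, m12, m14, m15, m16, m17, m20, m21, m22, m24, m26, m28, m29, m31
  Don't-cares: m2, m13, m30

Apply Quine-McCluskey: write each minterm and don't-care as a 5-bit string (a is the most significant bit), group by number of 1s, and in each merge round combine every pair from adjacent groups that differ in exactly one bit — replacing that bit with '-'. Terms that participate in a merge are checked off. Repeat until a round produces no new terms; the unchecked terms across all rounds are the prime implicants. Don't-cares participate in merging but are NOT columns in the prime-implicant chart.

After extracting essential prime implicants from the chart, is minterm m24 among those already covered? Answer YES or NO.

Round 0: 00000✓ 00010✓ 00011✓ 00100✓ 00101✓ 00110✓ 01000✓ 01001✓ 01011✓ 01100✓ 01101✓ 01110✓ 01111✓ 10000✓ 10001✓ 10100✓ 10101✓ 10110✓ 11000✓ 11010✓ 11100✓ 11101✓ 11110✓ 11111✓
Round 1: -0000✓ -0100✓ -0101✓ -0110✓ -1000✓ -1100✓ -1101✓ -1110✓ -1111✓ 0-000✓ 0-011 0-100✓ 0-101✓ 0-110✓ 00-00✓ 00-10✓ 000-0✓ 0001- 001-0✓ 0010-✓ 01-00✓ 01-01✓ 01-11✓ 010-1✓ 0100-✓ 011-0✓ 011-1✓ 0110-✓ 0111-✓ 1-000✓ 1-100✓ 1-101✓ 1-110✓ 10-00✓ 10-01✓ 1000-✓ 101-0✓ 1010-✓ 11-00✓ 11-10✓ 110-0✓ 111-0✓ 111-1✓ 1110-✓ 1111-✓
Round 2: --000✓ --100✓ --101✓ --110✓ -0-00✓ -01-0✓ -010-✓ -1-00✓ -11-0✓ -11-1✓ -110-✓ -111-✓ 0--00✓ 0-1-0✓ 0-10-✓ 00--0 01--1 01-0- 011--✓ 1--00✓ 1-1-0✓ 1-10-✓ 10-0- 11--0 111--✓
Round 3: ---00 --1-0 --10- -11--
PIs = {---00, --1-0, --10-, -11--, 0-011, 00--0, 0001-, 01--1, 01-0-, 10-0-, 11--0}
Coverage chart:
  m0: ---00,00--0
  m3: 0-011,0001-
  m4: ---00,--1-0,--10-,00--0
  m5: --10- ←essential
  m6: --1-0,00--0
  m8: ---00,01-0-
  m9: 01--1,01-0-
  m11: 0-011,01--1
  m12: ---00,--1-0,--10-,-11--,01-0-
  m14: --1-0,-11--
  m15: -11--,01--1
  m16: ---00,10-0-
  m17: 10-0- ←essential
  m20: ---00,--1-0,--10-,10-0-
  m21: --10-,10-0-
  m22: --1-0 ←essential
  m24: ---00,11--0
  m26: 11--0 ←essential
  m28: ---00,--1-0,--10-,-11--,11--0
  m29: --10-,-11--
  m31: -11-- ←essential
Essential: --1-0, --10-, -11--, 10-0-, 11--0

YES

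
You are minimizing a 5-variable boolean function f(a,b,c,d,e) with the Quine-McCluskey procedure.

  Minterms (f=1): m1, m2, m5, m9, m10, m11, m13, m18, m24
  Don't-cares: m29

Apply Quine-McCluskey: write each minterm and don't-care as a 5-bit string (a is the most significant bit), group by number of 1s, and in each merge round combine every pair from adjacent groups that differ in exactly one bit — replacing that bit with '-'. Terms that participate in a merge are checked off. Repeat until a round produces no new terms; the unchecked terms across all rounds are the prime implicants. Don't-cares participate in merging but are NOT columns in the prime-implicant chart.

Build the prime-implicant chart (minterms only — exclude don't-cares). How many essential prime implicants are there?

Round 0: 00001✓ 00010✓ 00101✓ 01001✓ 01010✓ 01011✓ 01101✓ 10010✓ 11000 11101✓
Round 1: -0010 -1101 0-001✓ 0-010 0-101✓ 00-01✓ 01-01✓ 010-1 0101-
Round 2: 0--01
PIs = {-0010, -1101, 0--01, 0-010, 010-1, 0101-, 11000}
Coverage chart:
  m1: 0--01 ←essential
  m2: -0010,0-010
  m5: 0--01 ←essential
  m9: 0--01,010-1
  m10: 0-010,0101-
  m11: 010-1,0101-
  m13: -1101,0--01
  m18: -0010 ←essential
  m24: 11000 ←essential
Essential: -0010, 0--01, 11000

3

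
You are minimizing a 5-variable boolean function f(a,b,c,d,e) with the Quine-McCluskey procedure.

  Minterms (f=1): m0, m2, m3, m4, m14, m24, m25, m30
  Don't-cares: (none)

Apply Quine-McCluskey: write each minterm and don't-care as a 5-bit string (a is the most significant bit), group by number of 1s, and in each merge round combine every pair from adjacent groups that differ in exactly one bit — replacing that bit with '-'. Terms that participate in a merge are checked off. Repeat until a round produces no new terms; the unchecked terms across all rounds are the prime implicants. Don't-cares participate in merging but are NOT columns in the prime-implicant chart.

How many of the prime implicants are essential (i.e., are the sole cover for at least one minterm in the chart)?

4

Round 0: 00000✓ 00010✓ 00011✓ 00100✓ 01110✓ 11000✓ 11001✓ 11110✓
Round 1: -1110 00-00 000-0 0001- 1100-
PIs = {-1110, 00-00, 000-0, 0001-, 1100-}
Coverage chart:
  m0: 00-00,000-0
  m2: 000-0,0001-
  m3: 0001- ←essential
  m4: 00-00 ←essential
  m14: -1110 ←essential
  m24: 1100- ←essential
  m25: 1100- ←essential
  m30: -1110 ←essential
Essential: -1110, 00-00, 0001-, 1100-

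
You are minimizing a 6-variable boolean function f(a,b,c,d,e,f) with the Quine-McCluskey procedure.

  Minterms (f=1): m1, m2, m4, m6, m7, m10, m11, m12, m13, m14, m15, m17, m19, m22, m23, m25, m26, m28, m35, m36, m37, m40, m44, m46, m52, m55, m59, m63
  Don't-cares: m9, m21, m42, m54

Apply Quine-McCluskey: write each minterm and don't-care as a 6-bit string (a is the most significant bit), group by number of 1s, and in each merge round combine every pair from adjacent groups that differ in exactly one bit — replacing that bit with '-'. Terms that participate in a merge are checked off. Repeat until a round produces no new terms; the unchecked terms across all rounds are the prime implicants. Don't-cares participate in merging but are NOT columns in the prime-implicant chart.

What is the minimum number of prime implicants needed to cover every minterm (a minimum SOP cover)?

[col 0] 000001*, 000010*, 000100*, 000110*, 000111*, 001001*, 001010*, 001011*, 001100*, 001101*, 001110*, 001111*, 010001*, 010011*, 010101*, 010110*, 010111*, 011001*, 011010*, 011100*, 100011, 100100*, 100101*, 101000*, 101010*, 101100*, 101110*, 110100*, 110110*, 110111*, 111011*, 111111*
[col 1] -00100*, -01010*, -01100*, -01110*, -10110*, -10111*, 0-0001*, 0-0110*, 0-0111*, 0-1001*, 0-1010, 0-1100, 00-001*, 00-010*, 00-100*, 00-110*, 00-111*, 000-10*, 0001-0*, 00011-*, 001-01*, 001-10*, 001-11*, 0010-1*, 00101-*, 0011-0*, 0011-1*, 00110-*, 00111-*, 01-001*, 010-01*, 010-11*, 0100-1*, 0101-1*, 01011-*, 1-0100, 10-100*, 10010-, 101-00*, 101-10*, 1010-0*, 1011-0*, 11-111, 1101-0, 11011-*, 111-11
[col 2] -0-100, -01-10, -011-0, -1011-, 0--001, 0-011-, 00--10, 00-1-0, 00-11-, 001--1, 001-1-, 0011--, 010--1, 101--0
Prime implicants: -0-100, -01-10, -011-0, -1011-, 0--001, 0-011-, 0-1010, 0-1100, 00--10, 00-1-0, 00-11-, 001--1, 001-1-, 0011--, 010--1, 1-0100, 100011, 10010-, 101--0, 11-111, 1101-0, 111-11
PI chart (minterm → PIs covering it):
  1 | 0--001  (sole → essential)
  2 | 00--10  (sole → essential)
  4 | -0-100,00-1-0
  6 | 0-011-,00--10,00-1-0,00-11-
  7 | 0-011-,00-11-
  10 | -01-10,0-1010,00--10,001-1-
  11 | 001--1,001-1-
  12 | -0-100,-011-0,0-1100,00-1-0,0011--
  13 | 001--1,0011--
  14 | -01-10,-011-0,00--10,00-1-0,00-11-,001-1-,0011--
  15 | 00-11-,001--1,001-1-,0011--
  17 | 0--001,010--1
  19 | 010--1  (sole → essential)
  22 | -1011-,0-011-
  23 | -1011-,0-011-,010--1
  25 | 0--001  (sole → essential)
  26 | 0-1010  (sole → essential)
  28 | 0-1100  (sole → essential)
  35 | 100011  (sole → essential)
  36 | -0-100,1-0100,10010-
  37 | 10010-  (sole → essential)
  40 | 101--0  (sole → essential)
  44 | -0-100,-011-0,101--0
  46 | -01-10,-011-0,101--0
  52 | 1-0100,1101-0
  55 | -1011-,11-111
  59 | 111-11  (sole → essential)
  63 | 11-111,111-11
Essential prime implicants: 0--001, 0-1010, 0-1100, 00--10, 010--1, 100011, 10010-, 101--0, 111-11
Petrick residual → -0-100, -1011-, 0-011-, 001--1, 1-0100
Minimum SOP uses 14 PIs: b'de'f' + bc'de + a'd'e'f + a'c'de + a'cd'ef' + a'cde'f' + a'b'ef' + a'b'cf + a'bc'f + ac'de'f' + ab'c'd'ef + ab'c'de' + ab'cf' + abcef

14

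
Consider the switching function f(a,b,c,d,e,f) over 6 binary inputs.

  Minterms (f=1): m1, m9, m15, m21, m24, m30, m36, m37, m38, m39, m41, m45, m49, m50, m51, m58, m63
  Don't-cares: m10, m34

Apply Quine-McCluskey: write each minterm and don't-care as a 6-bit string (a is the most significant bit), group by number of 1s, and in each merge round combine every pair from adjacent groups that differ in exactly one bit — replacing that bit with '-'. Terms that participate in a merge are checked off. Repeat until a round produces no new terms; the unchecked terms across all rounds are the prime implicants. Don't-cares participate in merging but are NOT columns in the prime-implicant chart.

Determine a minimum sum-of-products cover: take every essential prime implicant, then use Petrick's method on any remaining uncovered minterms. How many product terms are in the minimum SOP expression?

10

Round 0: 000001✓ 001001✓ 001010 001111 010101 011000 011110 100010✓ 100100✓ 100101✓ 100110✓ 100111✓ 101001✓ 101101✓ 110001✓ 110010✓ 110011✓ 111010✓ 111111
Round 1: -01001 00-001 1-0010 10-101 100-10 1001-0✓ 1001-1✓ 10010-✓ 10011-✓ 101-01 11-010 1100-1 11001-
Round 2: 1001--
PIs = {-01001, 00-001, 001010, 001111, 010101, 011000, 011110, 1-0010, 10-101, 100-10, 1001--, 101-01, 11-010, 1100-1, 11001-, 111111}
Coverage chart:
  m1: 00-001 ←essential
  m9: -01001,00-001
  m15: 001111 ←essential
  m21: 010101 ←essential
  m24: 011000 ←essential
  m30: 011110 ←essential
  m36: 1001-- ←essential
  m37: 10-101,1001--
  m38: 100-10,1001--
  m39: 1001-- ←essential
  m41: -01001,101-01
  m45: 10-101,101-01
  m49: 1100-1 ←essential
  m50: 1-0010,11-010,11001-
  m51: 1100-1,11001-
  m58: 11-010 ←essential
  m63: 111111 ←essential
Essential: 00-001, 001111, 010101, 011000, 011110, 1001--, 11-010, 1100-1, 111111
Petrick residual → 101-01
Min cover (10 terms): a'b'd'e'f + a'b'cdef + a'bc'de'f + a'bcd'e'f' + a'bcdef' + ab'c'd + ab'ce'f + abd'ef' + abc'd'f + abcdef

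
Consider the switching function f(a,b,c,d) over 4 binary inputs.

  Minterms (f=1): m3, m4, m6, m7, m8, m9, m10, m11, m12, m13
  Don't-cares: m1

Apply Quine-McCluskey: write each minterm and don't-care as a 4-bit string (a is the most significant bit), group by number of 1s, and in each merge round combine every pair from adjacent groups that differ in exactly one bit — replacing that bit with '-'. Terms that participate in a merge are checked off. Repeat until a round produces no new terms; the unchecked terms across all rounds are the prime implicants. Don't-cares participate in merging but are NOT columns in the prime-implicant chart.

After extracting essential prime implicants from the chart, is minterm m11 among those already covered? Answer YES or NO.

[col 0] 0001*, 0011*, 0100*, 0110*, 0111*, 1000*, 1001*, 1010*, 1011*, 1100*, 1101*
[col 1] -001*, -011*, -100, 0-11, 00-1*, 01-0, 011-, 1-00*, 1-01*, 10-0*, 10-1*, 100-*, 101-*, 110-*
[col 2] -0-1, 1-0-, 10--
Prime implicants: -0-1, -100, 0-11, 01-0, 011-, 1-0-, 10--
PI chart (minterm → PIs covering it):
  3 | -0-1,0-11
  4 | -100,01-0
  6 | 01-0,011-
  7 | 0-11,011-
  8 | 1-0-,10--
  9 | -0-1,1-0-,10--
  10 | 10--  (sole → essential)
  11 | -0-1,10--
  12 | -100,1-0-
  13 | 1-0-  (sole → essential)
Essential prime implicants: 1-0-, 10--

YES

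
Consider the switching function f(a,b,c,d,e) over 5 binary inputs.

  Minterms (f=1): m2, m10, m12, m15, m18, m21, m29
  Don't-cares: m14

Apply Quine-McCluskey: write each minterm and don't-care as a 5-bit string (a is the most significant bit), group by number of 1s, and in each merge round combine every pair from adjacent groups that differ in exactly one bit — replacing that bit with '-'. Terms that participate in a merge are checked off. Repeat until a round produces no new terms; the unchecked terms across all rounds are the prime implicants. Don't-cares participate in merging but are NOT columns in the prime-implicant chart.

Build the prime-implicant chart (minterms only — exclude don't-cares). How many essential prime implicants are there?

Round 0: 00010✓ 01010✓ 01100✓ 01110✓ 01111✓ 10010✓ 10101✓ 11101✓
Round 1: -0010 0-010 01-10 011-0 0111- 1-101
PIs = {-0010, 0-010, 01-10, 011-0, 0111-, 1-101}
Coverage chart:
  m2: -0010,0-010
  m10: 0-010,01-10
  m12: 011-0 ←essential
  m15: 0111- ←essential
  m18: -0010 ←essential
  m21: 1-101 ←essential
  m29: 1-101 ←essential
Essential: -0010, 011-0, 0111-, 1-101

4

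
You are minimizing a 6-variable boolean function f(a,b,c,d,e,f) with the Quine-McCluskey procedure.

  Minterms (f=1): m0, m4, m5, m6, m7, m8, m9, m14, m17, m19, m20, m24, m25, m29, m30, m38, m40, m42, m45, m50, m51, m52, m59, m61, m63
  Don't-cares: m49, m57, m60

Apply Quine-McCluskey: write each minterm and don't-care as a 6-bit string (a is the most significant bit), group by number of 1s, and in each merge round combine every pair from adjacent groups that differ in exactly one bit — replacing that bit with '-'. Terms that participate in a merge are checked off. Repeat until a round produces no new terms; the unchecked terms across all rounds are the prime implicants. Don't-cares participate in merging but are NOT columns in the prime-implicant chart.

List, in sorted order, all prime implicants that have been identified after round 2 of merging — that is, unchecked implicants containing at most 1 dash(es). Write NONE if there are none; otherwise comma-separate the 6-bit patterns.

size-2^0 implicants → 000000(✓)  000100(✓)  000101(✓)  000110(✓)  000111(✓)  001000(✓)  001001(✓)  001110(✓)  010001(✓)  010011(✓)  010100(✓)  011000(✓)  011001(✓)  011101(✓)  011110(✓)  100110(✓)  101000(✓)  101010(✓)  101101(✓)  110001(✓)  110010(✓)  110011(✓)  110100(✓)  111001(✓)  111011(✓)  111100(✓)  111101(✓)  111111(✓)
size-2^1 implicants → -00110  -01000  -10001(✓)  -10011(✓)  -10100  -11001(✓)  -11101(✓)  0-0100  0-1000(✓)  0-1001(✓)  0-1110  00-000  00-110  000-00  0001-0(✓)  0001-1(✓)  00010-(✓)  00011-(✓)  00100-(✓)  01-001(✓)  0100-1(✓)  011-01(✓)  01100-(✓)  1-1101  1010-0  11-001(✓)  11-011(✓)  11-100  1100-1(✓)  11001-  111-01(✓)  111-11(✓)  1110-1(✓)  1111-1(✓)  11110-
size-2^2 implicants → -1-001  -100-1  -11-01  0-100-  0001--  11-0-1  111--1
Unchecked terms (primes): -00110, -01000, -1-001, -100-1, -10100, -11-01, 0-0100, 0-100-, 0-1110, 00-000, 00-110, 000-00, 0001--, 1-1101, 1010-0, 11-0-1, 11-100, 11001-, 111--1, 11110-

-00110, -01000, -10100, 0-0100, 0-1110, 00-000, 00-110, 000-00, 1-1101, 1010-0, 11-100, 11001-, 11110-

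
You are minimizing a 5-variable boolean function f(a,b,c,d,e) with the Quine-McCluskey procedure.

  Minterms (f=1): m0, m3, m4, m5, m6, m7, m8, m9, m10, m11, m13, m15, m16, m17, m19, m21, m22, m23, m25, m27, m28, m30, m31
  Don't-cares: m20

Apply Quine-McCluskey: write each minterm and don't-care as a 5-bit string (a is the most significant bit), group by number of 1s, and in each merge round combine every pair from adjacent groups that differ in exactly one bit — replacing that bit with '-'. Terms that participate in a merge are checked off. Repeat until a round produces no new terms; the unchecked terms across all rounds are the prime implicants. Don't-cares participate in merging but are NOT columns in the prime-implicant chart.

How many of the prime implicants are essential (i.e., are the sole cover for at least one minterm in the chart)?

4

[col 0] 00000*, 00011*, 00100*, 00101*, 00110*, 00111*, 01000*, 01001*, 01010*, 01011*, 01101*, 01111*, 10000*, 10001*, 10011*, 10100*, 10101*, 10110*, 10111*, 11001*, 11011*, 11100*, 11110*, 11111*
[col 1] -0000*, -0011*, -0100*, -0101*, -0110*, -0111*, -1001*, -1011*, -1111*, 0-000, 0-011*, 0-101*, 0-111*, 00-00*, 00-11*, 001-0*, 001-1*, 0010-*, 0011-*, 01-01*, 01-11*, 010-0*, 010-1*, 0100-*, 0101-*, 011-1*, 1-001*, 1-011*, 1-100*, 1-110*, 1-111*, 10-00*, 10-01*, 10-11*, 100-1*, 1000-*, 101-0*, 101-1*, 1010-*, 1011-*, 11-11*, 110-1*, 111-0*, 1111-*
[col 2] --011*, --111*, -0-00, -0-11*, -01-0*, -01-1*, -010-*, -011-*, -1-11*, -10-1, 0--11*, 0-1-1, 001--*, 01--1, 010--, 1--11*, 1-0-1, 1-1-0, 1-11-, 10--1, 10-0-, 101--*
[col 3] ---11, -01--
Prime implicants: ---11, -0-00, -01--, -10-1, 0-000, 0-1-1, 01--1, 010--, 1-0-1, 1-1-0, 1-11-, 10--1, 10-0-
PI chart (minterm → PIs covering it):
  0 | -0-00,0-000
  3 | ---11  (sole → essential)
  4 | -0-00,-01--
  5 | -01--,0-1-1
  6 | -01--  (sole → essential)
  7 | ---11,-01--,0-1-1
  8 | 0-000,010--
  9 | -10-1,01--1,010--
  10 | 010--  (sole → essential)
  11 | ---11,-10-1,01--1,010--
  13 | 0-1-1,01--1
  15 | ---11,0-1-1,01--1
  16 | -0-00,10-0-
  17 | 1-0-1,10--1,10-0-
  19 | ---11,1-0-1,10--1
  21 | -01--,10--1,10-0-
  22 | -01--,1-1-0,1-11-
  23 | ---11,-01--,1-11-,10--1
  25 | -10-1,1-0-1
  27 | ---11,-10-1,1-0-1
  28 | 1-1-0  (sole → essential)
  30 | 1-1-0,1-11-
  31 | ---11,1-11-
Essential prime implicants: ---11, -01--, 010--, 1-1-0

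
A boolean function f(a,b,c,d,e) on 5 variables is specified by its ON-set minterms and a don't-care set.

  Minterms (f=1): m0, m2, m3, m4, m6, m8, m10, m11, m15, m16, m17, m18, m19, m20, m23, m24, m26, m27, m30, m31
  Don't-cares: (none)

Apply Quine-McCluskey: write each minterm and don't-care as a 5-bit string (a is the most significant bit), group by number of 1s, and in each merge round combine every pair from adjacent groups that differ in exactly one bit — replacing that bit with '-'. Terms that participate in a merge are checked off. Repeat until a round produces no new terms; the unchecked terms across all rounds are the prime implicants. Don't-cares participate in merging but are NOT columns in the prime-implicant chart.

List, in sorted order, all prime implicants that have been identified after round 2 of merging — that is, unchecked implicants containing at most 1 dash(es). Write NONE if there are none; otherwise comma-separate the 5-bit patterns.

NONE

Round 0: 00000✓ 00010✓ 00011✓ 00100✓ 00110✓ 01000✓ 01010✓ 01011✓ 01111✓ 10000✓ 10001✓ 10010✓ 10011✓ 10100✓ 10111✓ 11000✓ 11010✓ 11011✓ 11110✓ 11111✓
Round 1: -0000✓ -0010✓ -0011✓ -0100✓ -1000✓ -1010✓ -1011✓ -1111✓ 0-000✓ 0-010✓ 0-011✓ 00-00✓ 00-10✓ 000-0✓ 0001-✓ 001-0✓ 01-11✓ 010-0✓ 0101-✓ 1-000✓ 1-010✓ 1-011✓ 1-111✓ 10-00✓ 10-11✓ 100-0✓ 100-1✓ 1000-✓ 1001-✓ 11-10✓ 11-11✓ 110-0✓ 1101-✓ 1111-✓
Round 2: --000✓ --010✓ --011✓ -0-00 -00-0✓ -001-✓ -1-11 -10-0✓ -101-✓ 0-0-0✓ 0-01-✓ 00--0 1--11 1-0-0✓ 1-01-✓ 100-- 11-1-
Round 3: --0-0 --01-
PIs = {--0-0, --01-, -0-00, -1-11, 00--0, 1--11, 100--, 11-1-}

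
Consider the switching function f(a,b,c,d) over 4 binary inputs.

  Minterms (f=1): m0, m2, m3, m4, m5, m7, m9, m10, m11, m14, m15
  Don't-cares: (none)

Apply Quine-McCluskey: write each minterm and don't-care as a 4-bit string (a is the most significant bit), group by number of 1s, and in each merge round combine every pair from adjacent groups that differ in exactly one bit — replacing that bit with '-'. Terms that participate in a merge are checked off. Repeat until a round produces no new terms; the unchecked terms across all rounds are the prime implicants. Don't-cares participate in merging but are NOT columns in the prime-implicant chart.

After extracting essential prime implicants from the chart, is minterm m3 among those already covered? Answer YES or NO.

NO

[col 0] 0000*, 0010*, 0011*, 0100*, 0101*, 0111*, 1001*, 1010*, 1011*, 1110*, 1111*
[col 1] -010*, -011*, -111*, 0-00, 0-11*, 00-0, 001-*, 01-1, 010-, 1-10*, 1-11*, 10-1, 101-*, 111-*
[col 2] --11, -01-, 1-1-
Prime implicants: --11, -01-, 0-00, 00-0, 01-1, 010-, 1-1-, 10-1
PI chart (minterm → PIs covering it):
  0 | 0-00,00-0
  2 | -01-,00-0
  3 | --11,-01-
  4 | 0-00,010-
  5 | 01-1,010-
  7 | --11,01-1
  9 | 10-1  (sole → essential)
  10 | -01-,1-1-
  11 | --11,-01-,1-1-,10-1
  14 | 1-1-  (sole → essential)
  15 | --11,1-1-
Essential prime implicants: 1-1-, 10-1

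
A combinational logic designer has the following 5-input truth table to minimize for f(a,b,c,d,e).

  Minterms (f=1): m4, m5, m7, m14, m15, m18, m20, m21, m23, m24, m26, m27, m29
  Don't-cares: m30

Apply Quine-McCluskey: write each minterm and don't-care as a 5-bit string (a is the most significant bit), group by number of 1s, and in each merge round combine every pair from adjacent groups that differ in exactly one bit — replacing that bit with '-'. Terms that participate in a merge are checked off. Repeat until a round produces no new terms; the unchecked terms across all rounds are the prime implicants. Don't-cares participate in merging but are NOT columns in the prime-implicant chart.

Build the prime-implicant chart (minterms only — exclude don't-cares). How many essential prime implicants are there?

6

size-2^0 implicants → 00100(✓)  00101(✓)  00111(✓)  01110(✓)  01111(✓)  10010(✓)  10100(✓)  10101(✓)  10111(✓)  11000(✓)  11010(✓)  11011(✓)  11101(✓)  11110(✓)
size-2^1 implicants → -0100(✓)  -0101(✓)  -0111(✓)  -1110  0-111  001-1(✓)  0010-(✓)  0111-  1-010  1-101  101-1(✓)  1010-(✓)  11-10  110-0  1101-
size-2^2 implicants → -01-1  -010-
Unchecked terms (primes): -01-1, -010-, -1110, 0-111, 0111-, 1-010, 1-101, 11-10, 110-0, 1101-
Minterm coverage:
  m4 ⊆ -010- [E]
  m5 ⊆ -01-1,-010-
  m7 ⊆ -01-1,0-111
  m14 ⊆ -1110,0111-
  m15 ⊆ 0-111,0111-
  m18 ⊆ 1-010 [E]
  m20 ⊆ -010- [E]
  m21 ⊆ -01-1,-010-,1-101
  m23 ⊆ -01-1 [E]
  m24 ⊆ 110-0 [E]
  m26 ⊆ 1-010,11-10,110-0,1101-
  m27 ⊆ 1101- [E]
  m29 ⊆ 1-101 [E]
E = {-01-1, -010-, 1-010, 1-101, 110-0, 1101-}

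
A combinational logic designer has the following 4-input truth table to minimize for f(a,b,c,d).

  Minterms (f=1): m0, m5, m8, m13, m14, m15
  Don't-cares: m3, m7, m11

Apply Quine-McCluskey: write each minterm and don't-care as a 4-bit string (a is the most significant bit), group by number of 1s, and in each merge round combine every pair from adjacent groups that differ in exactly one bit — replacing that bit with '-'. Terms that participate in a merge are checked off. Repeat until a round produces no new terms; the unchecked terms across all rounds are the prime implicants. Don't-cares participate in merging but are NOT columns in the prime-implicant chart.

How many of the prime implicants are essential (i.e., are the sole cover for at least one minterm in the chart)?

size-2^0 implicants → 0000(✓)  0011(✓)  0101(✓)  0111(✓)  1000(✓)  1011(✓)  1101(✓)  1110(✓)  1111(✓)
size-2^1 implicants → -000  -011(✓)  -101(✓)  -111(✓)  0-11(✓)  01-1(✓)  1-11(✓)  11-1(✓)  111-
size-2^2 implicants → --11  -1-1
Unchecked terms (primes): --11, -000, -1-1, 111-
Minterm coverage:
  m0 ⊆ -000 [E]
  m5 ⊆ -1-1 [E]
  m8 ⊆ -000 [E]
  m13 ⊆ -1-1 [E]
  m14 ⊆ 111- [E]
  m15 ⊆ --11,-1-1,111-
E = {-000, -1-1, 111-}

3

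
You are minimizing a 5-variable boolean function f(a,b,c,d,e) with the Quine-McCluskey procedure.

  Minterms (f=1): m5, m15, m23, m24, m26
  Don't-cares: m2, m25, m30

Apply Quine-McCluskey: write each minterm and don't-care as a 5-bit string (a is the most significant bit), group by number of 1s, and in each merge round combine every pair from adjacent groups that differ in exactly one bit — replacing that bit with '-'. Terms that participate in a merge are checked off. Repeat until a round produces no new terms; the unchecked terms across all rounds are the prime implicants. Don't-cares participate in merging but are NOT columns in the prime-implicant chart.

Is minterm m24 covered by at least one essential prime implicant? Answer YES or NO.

[col 0] 00010, 00101, 01111, 10111, 11000*, 11001*, 11010*, 11110*
[col 1] 11-10, 110-0, 1100-
Prime implicants: 00010, 00101, 01111, 10111, 11-10, 110-0, 1100-
PI chart (minterm → PIs covering it):
  5 | 00101  (sole → essential)
  15 | 01111  (sole → essential)
  23 | 10111  (sole → essential)
  24 | 110-0,1100-
  26 | 11-10,110-0
Essential prime implicants: 00101, 01111, 10111

NO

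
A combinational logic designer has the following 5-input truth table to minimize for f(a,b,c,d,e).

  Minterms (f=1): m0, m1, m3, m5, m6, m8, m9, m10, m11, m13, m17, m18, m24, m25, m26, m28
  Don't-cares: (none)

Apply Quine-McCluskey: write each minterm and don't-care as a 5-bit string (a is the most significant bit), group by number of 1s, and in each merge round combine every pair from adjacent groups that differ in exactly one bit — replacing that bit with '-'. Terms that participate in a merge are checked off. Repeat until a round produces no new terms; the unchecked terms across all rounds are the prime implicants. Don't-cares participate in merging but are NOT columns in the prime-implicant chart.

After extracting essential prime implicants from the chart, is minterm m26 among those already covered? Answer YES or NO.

[col 0] 00000*, 00001*, 00011*, 00101*, 00110, 01000*, 01001*, 01010*, 01011*, 01101*, 10001*, 10010*, 11000*, 11001*, 11010*, 11100*
[col 1] -0001*, -1000*, -1001*, -1010*, 0-000*, 0-001*, 0-011*, 0-101*, 00-01*, 000-1*, 0000-*, 01-01*, 010-0*, 010-1*, 0100-*, 0101-*, 1-001*, 1-010, 11-00, 110-0*, 1100-*
[col 2] --001, -10-0, -100-, 0--01, 0-0-1, 0-00-, 010--
Prime implicants: --001, -10-0, -100-, 0--01, 0-0-1, 0-00-, 00110, 010--, 1-010, 11-00
PI chart (minterm → PIs covering it):
  0 | 0-00-  (sole → essential)
  1 | --001,0--01,0-0-1,0-00-
  3 | 0-0-1  (sole → essential)
  5 | 0--01  (sole → essential)
  6 | 00110  (sole → essential)
  8 | -10-0,-100-,0-00-,010--
  9 | --001,-100-,0--01,0-0-1,0-00-,010--
  10 | -10-0,010--
  11 | 0-0-1,010--
  13 | 0--01  (sole → essential)
  17 | --001  (sole → essential)
  18 | 1-010  (sole → essential)
  24 | -10-0,-100-,11-00
  25 | --001,-100-
  26 | -10-0,1-010
  28 | 11-00  (sole → essential)
Essential prime implicants: --001, 0--01, 0-0-1, 0-00-, 00110, 1-010, 11-00

YES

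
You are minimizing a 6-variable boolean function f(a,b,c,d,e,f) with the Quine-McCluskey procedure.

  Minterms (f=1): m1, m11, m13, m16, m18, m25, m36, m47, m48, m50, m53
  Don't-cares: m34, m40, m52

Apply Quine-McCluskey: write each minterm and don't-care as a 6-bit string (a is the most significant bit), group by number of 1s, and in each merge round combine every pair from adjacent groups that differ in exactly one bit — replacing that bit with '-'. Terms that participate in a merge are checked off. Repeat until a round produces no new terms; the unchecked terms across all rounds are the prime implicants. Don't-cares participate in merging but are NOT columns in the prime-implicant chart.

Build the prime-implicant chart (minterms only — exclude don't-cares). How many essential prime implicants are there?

size-2^0 implicants → 000001  001011  001101  010000(✓)  010010(✓)  011001  100010(✓)  100100(✓)  101000  101111  110000(✓)  110010(✓)  110100(✓)  110101(✓)
size-2^1 implicants → -10000(✓)  -10010(✓)  0100-0(✓)  1-0010  1-0100  110-00  1100-0(✓)  11010-
size-2^2 implicants → -100-0
Unchecked terms (primes): -100-0, 000001, 001011, 001101, 011001, 1-0010, 1-0100, 101000, 101111, 110-00, 11010-
Minterm coverage:
  m1 ⊆ 000001 [E]
  m11 ⊆ 001011 [E]
  m13 ⊆ 001101 [E]
  m16 ⊆ -100-0 [E]
  m18 ⊆ -100-0 [E]
  m25 ⊆ 011001 [E]
  m36 ⊆ 1-0100 [E]
  m47 ⊆ 101111 [E]
  m48 ⊆ -100-0,110-00
  m50 ⊆ -100-0,1-0010
  m53 ⊆ 11010- [E]
E = {-100-0, 000001, 001011, 001101, 011001, 1-0100, 101111, 11010-}

8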